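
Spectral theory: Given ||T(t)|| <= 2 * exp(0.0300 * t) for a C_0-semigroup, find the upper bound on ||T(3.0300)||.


||T(3.0300)|| <= 2 * exp(0.0300 * 3.0300)
= 2 * exp(0.0909)
= 2 * 1.0952
= 2.1903

2.1903


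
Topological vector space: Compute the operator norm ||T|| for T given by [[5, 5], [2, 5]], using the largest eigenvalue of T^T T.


A^T A = [[29, 35], [35, 50]]
trace(A^T A) = 79, det(A^T A) = 225
discriminant = 79^2 - 4*225 = 5341
Largest eigenvalue of A^T A = (trace + sqrt(disc))/2 = 76.0411
||T|| = sqrt(76.0411) = 8.7202

8.7202


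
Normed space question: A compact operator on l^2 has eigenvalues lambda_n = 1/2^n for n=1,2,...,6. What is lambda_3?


The eigenvalue formula gives lambda_3 = 1/2^3
= 1/8
= 0.1250

0.1250


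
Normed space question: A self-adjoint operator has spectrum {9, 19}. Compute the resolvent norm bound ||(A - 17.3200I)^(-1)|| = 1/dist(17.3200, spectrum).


dist(17.3200, {9, 19}) = min(|17.3200 - 9|, |17.3200 - 19|)
= min(8.3200, 1.6800) = 1.6800
Resolvent bound = 1/1.6800 = 0.5952

0.5952


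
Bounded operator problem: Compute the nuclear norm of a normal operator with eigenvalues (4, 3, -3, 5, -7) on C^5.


For a normal operator, singular values equal |eigenvalues|.
Trace norm = sum |lambda_i| = 4 + 3 + 3 + 5 + 7
= 22

22


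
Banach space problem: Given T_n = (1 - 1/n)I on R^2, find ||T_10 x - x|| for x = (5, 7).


T_10 x - x = (1 - 1/10)x - x = -x/10
||x|| = sqrt(74) = 8.6023
||T_10 x - x|| = ||x||/10 = 8.6023/10 = 0.8602

0.8602


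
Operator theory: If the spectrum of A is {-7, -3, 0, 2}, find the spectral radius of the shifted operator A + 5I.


Spectrum of A + 5I = {-2, 2, 5, 7}
Spectral radius = max |lambda| over the shifted spectrum
= max(2, 2, 5, 7) = 7

7


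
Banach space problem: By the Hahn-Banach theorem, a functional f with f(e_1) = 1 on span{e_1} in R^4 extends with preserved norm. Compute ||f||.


The norm of f is given by ||f|| = sup_{||x||=1} |f(x)|.
On span{e_1}, ||e_1|| = 1, so ||f|| = |f(e_1)| / ||e_1||
= |1| / 1 = 1.0000

1.0000


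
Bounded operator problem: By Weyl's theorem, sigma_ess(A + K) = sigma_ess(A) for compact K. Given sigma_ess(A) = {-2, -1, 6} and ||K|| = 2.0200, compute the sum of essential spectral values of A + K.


By Weyl's theorem, the essential spectrum is invariant under compact perturbations.
sigma_ess(A + K) = sigma_ess(A) = {-2, -1, 6}
Sum = -2 + -1 + 6 = 3

3


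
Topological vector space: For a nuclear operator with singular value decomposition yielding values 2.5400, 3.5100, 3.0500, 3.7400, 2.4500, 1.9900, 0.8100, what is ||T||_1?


The nuclear norm is the sum of all singular values.
||T||_1 = 2.5400 + 3.5100 + 3.0500 + 3.7400 + 2.4500 + 1.9900 + 0.8100
= 18.0900

18.0900


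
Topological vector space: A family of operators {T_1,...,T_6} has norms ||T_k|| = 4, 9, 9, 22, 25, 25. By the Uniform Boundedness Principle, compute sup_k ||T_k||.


By the Uniform Boundedness Principle, the supremum of norms is finite.
sup_k ||T_k|| = max(4, 9, 9, 22, 25, 25) = 25

25


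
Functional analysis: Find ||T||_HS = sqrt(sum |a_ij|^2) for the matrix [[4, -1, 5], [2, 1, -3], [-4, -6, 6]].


The Hilbert-Schmidt norm is sqrt(sum of squares of all entries).
Sum of squares = 4^2 + (-1)^2 + 5^2 + 2^2 + 1^2 + (-3)^2 + (-4)^2 + (-6)^2 + 6^2
= 16 + 1 + 25 + 4 + 1 + 9 + 16 + 36 + 36 = 144
||T||_HS = sqrt(144) = 12.0000

12.0000


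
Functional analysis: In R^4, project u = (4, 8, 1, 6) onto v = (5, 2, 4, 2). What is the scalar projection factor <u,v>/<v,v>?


Computing <u,v> = 4*5 + 8*2 + 1*4 + 6*2 = 52
Computing <v,v> = 5^2 + 2^2 + 4^2 + 2^2 = 49
Projection coefficient = 52/49 = 1.0612

1.0612


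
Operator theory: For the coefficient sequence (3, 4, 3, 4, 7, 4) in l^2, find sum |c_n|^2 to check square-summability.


sum |c_n|^2 = 3^2 + 4^2 + 3^2 + 4^2 + 7^2 + 4^2
= 9 + 16 + 9 + 16 + 49 + 16
= 115

115


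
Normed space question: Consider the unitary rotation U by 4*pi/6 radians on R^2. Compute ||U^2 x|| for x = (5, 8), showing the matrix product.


U is a rotation by theta = 4*pi/6
U^2 = rotation by 2*theta = 8*pi/6
cos(8*pi/6) = -0.5000, sin(8*pi/6) = -0.8660
U^2 x = (-0.5000 * 5 - -0.8660 * 8, -0.8660 * 5 + -0.5000 * 8)
= (4.4282, -8.3301)
||U^2 x|| = sqrt(4.4282^2 + (-8.3301)^2) = sqrt(89.0000) = 9.4340

9.4340


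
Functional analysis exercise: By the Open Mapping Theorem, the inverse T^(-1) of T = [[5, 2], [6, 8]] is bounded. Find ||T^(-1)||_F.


det(T) = 5*8 - 2*6 = 28
T^(-1) = (1/28) * [[8, -2], [-6, 5]] = [[0.2857, -0.0714], [-0.2143, 0.1786]]
||T^(-1)||_F^2 = 0.2857^2 + (-0.0714)^2 + (-0.2143)^2 + 0.1786^2 = 0.1645
||T^(-1)||_F = sqrt(0.1645) = 0.4056

0.4056


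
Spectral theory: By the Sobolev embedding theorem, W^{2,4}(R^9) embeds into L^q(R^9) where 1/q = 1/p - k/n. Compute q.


Using the Sobolev embedding formula: 1/q = 1/p - k/n
1/q = 1/4 - 2/9 = 1/36
q = 1/(1/36) = 36

36.0000


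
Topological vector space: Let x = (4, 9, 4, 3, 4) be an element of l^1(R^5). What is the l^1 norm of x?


The l^1 norm equals the sum of absolute values of all components.
||x||_1 = 4 + 9 + 4 + 3 + 4
= 24

24.0000


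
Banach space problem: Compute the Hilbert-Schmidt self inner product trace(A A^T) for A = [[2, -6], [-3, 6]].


trace(A * A^T) = sum of squares of all entries
= 2^2 + (-6)^2 + (-3)^2 + 6^2
= 4 + 36 + 9 + 36
= 85

85


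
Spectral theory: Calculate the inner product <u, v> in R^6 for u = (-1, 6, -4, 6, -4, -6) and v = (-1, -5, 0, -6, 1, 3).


Computing the standard inner product <u, v> = sum u_i * v_i
= -1*-1 + 6*-5 + -4*0 + 6*-6 + -4*1 + -6*3
= 1 + -30 + 0 + -36 + -4 + -18
= -87

-87


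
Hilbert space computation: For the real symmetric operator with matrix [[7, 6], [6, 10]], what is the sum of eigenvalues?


For a self-adjoint (symmetric) matrix, the eigenvalues are real.
The sum of eigenvalues equals the trace of the matrix.
trace = 7 + 10 = 17

17


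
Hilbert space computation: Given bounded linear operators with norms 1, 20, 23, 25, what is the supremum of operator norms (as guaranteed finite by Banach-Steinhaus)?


By the Uniform Boundedness Principle, the supremum of norms is finite.
sup_k ||T_k|| = max(1, 20, 23, 25) = 25

25


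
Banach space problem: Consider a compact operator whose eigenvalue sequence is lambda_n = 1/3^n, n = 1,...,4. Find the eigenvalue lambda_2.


The eigenvalue formula gives lambda_2 = 1/3^2
= 1/9
= 0.1111

0.1111


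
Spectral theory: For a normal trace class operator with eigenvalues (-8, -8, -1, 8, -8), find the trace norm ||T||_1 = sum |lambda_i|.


For a normal operator, singular values equal |eigenvalues|.
Trace norm = sum |lambda_i| = 8 + 8 + 1 + 8 + 8
= 33

33


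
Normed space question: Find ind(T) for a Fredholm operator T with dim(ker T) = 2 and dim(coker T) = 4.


The Fredholm index is defined as ind(T) = dim(ker T) - dim(coker T)
= 2 - 4
= -2

-2


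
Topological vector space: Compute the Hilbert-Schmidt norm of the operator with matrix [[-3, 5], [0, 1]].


The Hilbert-Schmidt norm is sqrt(sum of squares of all entries).
Sum of squares = (-3)^2 + 5^2 + 0^2 + 1^2
= 9 + 25 + 0 + 1 = 35
||T||_HS = sqrt(35) = 5.9161

5.9161


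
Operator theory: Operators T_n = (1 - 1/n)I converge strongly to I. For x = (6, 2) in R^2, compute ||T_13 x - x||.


T_13 x - x = (1 - 1/13)x - x = -x/13
||x|| = sqrt(40) = 6.3246
||T_13 x - x|| = ||x||/13 = 6.3246/13 = 0.4865

0.4865


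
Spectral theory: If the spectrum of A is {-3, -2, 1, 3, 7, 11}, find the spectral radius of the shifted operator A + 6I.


Spectrum of A + 6I = {3, 4, 7, 9, 13, 17}
Spectral radius = max |lambda| over the shifted spectrum
= max(3, 4, 7, 9, 13, 17) = 17

17


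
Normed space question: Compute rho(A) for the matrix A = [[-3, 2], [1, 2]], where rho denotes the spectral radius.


For a 2x2 matrix, eigenvalues satisfy lambda^2 - (trace)*lambda + det = 0
trace = -3 + 2 = -1
det = -3*2 - 2*1 = -8
discriminant = (-1)^2 - 4*(-8) = 33
spectral radius = max |eigenvalue| = 3.3723

3.3723


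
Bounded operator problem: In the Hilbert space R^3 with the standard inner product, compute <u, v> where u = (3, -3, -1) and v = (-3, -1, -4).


Computing the standard inner product <u, v> = sum u_i * v_i
= 3*-3 + -3*-1 + -1*-4
= -9 + 3 + 4
= -2

-2


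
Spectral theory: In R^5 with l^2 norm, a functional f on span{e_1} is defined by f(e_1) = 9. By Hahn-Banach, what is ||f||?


The norm of f is given by ||f|| = sup_{||x||=1} |f(x)|.
On span{e_1}, ||e_1|| = 1, so ||f|| = |f(e_1)| / ||e_1||
= |9| / 1 = 9.0000

9.0000


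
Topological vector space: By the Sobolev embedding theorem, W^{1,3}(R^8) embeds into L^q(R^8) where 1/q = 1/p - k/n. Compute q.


Using the Sobolev embedding formula: 1/q = 1/p - k/n
1/q = 1/3 - 1/8 = 5/24
q = 1/(5/24) = 24/5 = 4.8000

4.8000


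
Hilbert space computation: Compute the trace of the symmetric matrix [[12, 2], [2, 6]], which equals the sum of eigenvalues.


For a self-adjoint (symmetric) matrix, the eigenvalues are real.
The sum of eigenvalues equals the trace of the matrix.
trace = 12 + 6 = 18

18


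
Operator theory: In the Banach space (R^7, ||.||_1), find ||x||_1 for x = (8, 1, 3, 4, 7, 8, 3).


The l^1 norm equals the sum of absolute values of all components.
||x||_1 = 8 + 1 + 3 + 4 + 7 + 8 + 3
= 34

34.0000


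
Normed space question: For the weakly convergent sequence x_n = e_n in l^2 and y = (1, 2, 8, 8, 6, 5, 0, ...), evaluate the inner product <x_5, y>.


x_5 = e_5 is the standard basis vector with 1 in position 5.
<x_5, y> = y_5 = 6
As n -> infinity, <x_n, y> -> 0, confirming weak convergence of (x_n) to 0.

6


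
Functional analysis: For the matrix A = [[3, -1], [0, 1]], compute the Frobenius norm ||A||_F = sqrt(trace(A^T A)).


||A||_F^2 = sum a_ij^2
= 3^2 + (-1)^2 + 0^2 + 1^2
= 9 + 1 + 0 + 1 = 11
||A||_F = sqrt(11) = 3.3166

3.3166


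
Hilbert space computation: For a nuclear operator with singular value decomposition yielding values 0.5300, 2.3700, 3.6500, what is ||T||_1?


The nuclear norm is the sum of all singular values.
||T||_1 = 0.5300 + 2.3700 + 3.6500
= 6.5500

6.5500


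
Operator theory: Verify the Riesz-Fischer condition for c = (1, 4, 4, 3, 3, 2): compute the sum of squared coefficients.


sum |c_n|^2 = 1^2 + 4^2 + 4^2 + 3^2 + 3^2 + 2^2
= 1 + 16 + 16 + 9 + 9 + 4
= 55

55


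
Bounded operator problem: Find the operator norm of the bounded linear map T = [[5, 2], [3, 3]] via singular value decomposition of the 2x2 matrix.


A^T A = [[34, 19], [19, 13]]
trace(A^T A) = 47, det(A^T A) = 81
discriminant = 47^2 - 4*81 = 1885
Largest eigenvalue of A^T A = (trace + sqrt(disc))/2 = 45.2083
||T|| = sqrt(45.2083) = 6.7237

6.7237


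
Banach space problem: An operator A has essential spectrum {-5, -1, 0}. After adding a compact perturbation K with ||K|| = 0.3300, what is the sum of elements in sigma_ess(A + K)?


By Weyl's theorem, the essential spectrum is invariant under compact perturbations.
sigma_ess(A + K) = sigma_ess(A) = {-5, -1, 0}
Sum = -5 + -1 + 0 = -6

-6


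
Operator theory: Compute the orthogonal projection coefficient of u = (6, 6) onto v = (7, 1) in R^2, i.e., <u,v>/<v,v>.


Computing <u,v> = 6*7 + 6*1 = 48
Computing <v,v> = 7^2 + 1^2 = 50
Projection coefficient = 48/50 = 0.9600

0.9600


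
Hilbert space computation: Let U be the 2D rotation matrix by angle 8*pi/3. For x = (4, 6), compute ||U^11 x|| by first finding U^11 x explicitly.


U is a rotation by theta = 8*pi/3
U^11 = rotation by 11*theta = 88*pi/3 = 4*pi/3 (mod 2*pi)
cos(4*pi/3) = -0.5000, sin(4*pi/3) = -0.8660
U^11 x = (-0.5000 * 4 - -0.8660 * 6, -0.8660 * 4 + -0.5000 * 6)
= (3.1962, -6.4641)
||U^11 x|| = sqrt(3.1962^2 + (-6.4641)^2) = sqrt(52.0000) = 7.2111

7.2111


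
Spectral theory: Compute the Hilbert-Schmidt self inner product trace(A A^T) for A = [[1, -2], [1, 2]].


trace(A * A^T) = sum of squares of all entries
= 1^2 + (-2)^2 + 1^2 + 2^2
= 1 + 4 + 1 + 4
= 10

10


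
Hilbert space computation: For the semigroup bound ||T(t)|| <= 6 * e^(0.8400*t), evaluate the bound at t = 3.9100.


||T(3.9100)|| <= 6 * exp(0.8400 * 3.9100)
= 6 * exp(3.2844)
= 6 * 26.6930
= 160.1578

160.1578


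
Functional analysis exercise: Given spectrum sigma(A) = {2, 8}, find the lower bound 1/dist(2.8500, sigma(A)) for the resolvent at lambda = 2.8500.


dist(2.8500, {2, 8}) = min(|2.8500 - 2|, |2.8500 - 8|)
= min(0.8500, 5.1500) = 0.8500
Resolvent bound = 1/0.8500 = 1.1765

1.1765


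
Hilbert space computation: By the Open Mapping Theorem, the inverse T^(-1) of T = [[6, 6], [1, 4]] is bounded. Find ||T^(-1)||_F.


det(T) = 6*4 - 6*1 = 18
T^(-1) = (1/18) * [[4, -6], [-1, 6]] = [[0.2222, -0.3333], [-0.0556, 0.3333]]
||T^(-1)||_F^2 = 0.2222^2 + (-0.3333)^2 + (-0.0556)^2 + 0.3333^2 = 0.2747
||T^(-1)||_F = sqrt(0.2747) = 0.5241

0.5241


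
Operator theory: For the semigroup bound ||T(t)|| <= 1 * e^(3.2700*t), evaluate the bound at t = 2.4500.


||T(2.4500)|| <= 1 * exp(3.2700 * 2.4500)
= 1 * exp(8.0115)
= 1 * 3015.4369
= 3015.4369

3015.4369


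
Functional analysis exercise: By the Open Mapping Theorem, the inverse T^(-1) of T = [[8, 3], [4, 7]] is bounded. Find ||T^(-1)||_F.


det(T) = 8*7 - 3*4 = 44
T^(-1) = (1/44) * [[7, -3], [-4, 8]] = [[0.1591, -0.0682], [-0.0909, 0.1818]]
||T^(-1)||_F^2 = 0.1591^2 + (-0.0682)^2 + (-0.0909)^2 + 0.1818^2 = 0.0713
||T^(-1)||_F = sqrt(0.0713) = 0.2670

0.2670


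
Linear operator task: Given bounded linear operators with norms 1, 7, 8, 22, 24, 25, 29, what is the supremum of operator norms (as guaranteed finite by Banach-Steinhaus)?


By the Uniform Boundedness Principle, the supremum of norms is finite.
sup_k ||T_k|| = max(1, 7, 8, 22, 24, 25, 29) = 29

29


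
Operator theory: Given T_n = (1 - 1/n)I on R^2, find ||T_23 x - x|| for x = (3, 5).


T_23 x - x = (1 - 1/23)x - x = -x/23
||x|| = sqrt(34) = 5.8310
||T_23 x - x|| = ||x||/23 = 5.8310/23 = 0.2535

0.2535


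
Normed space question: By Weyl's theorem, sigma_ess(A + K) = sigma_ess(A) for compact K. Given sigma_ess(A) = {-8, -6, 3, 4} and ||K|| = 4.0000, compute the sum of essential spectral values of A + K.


By Weyl's theorem, the essential spectrum is invariant under compact perturbations.
sigma_ess(A + K) = sigma_ess(A) = {-8, -6, 3, 4}
Sum = -8 + -6 + 3 + 4 = -7

-7


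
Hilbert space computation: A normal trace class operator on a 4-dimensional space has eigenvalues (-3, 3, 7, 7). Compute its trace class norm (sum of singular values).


For a normal operator, singular values equal |eigenvalues|.
Trace norm = sum |lambda_i| = 3 + 3 + 7 + 7
= 20

20


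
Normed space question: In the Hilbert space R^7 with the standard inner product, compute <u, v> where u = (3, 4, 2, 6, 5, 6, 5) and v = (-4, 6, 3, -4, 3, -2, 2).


Computing the standard inner product <u, v> = sum u_i * v_i
= 3*-4 + 4*6 + 2*3 + 6*-4 + 5*3 + 6*-2 + 5*2
= -12 + 24 + 6 + -24 + 15 + -12 + 10
= 7

7


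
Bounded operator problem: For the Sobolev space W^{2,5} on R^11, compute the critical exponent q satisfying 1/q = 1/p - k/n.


Using the Sobolev embedding formula: 1/q = 1/p - k/n
1/q = 1/5 - 2/11 = 1/55
q = 1/(1/55) = 55

55.0000


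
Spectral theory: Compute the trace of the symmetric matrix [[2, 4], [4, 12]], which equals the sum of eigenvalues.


For a self-adjoint (symmetric) matrix, the eigenvalues are real.
The sum of eigenvalues equals the trace of the matrix.
trace = 2 + 12 = 14

14


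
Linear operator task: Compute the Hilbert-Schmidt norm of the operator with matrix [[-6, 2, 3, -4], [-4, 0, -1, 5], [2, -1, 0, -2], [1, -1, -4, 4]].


The Hilbert-Schmidt norm is sqrt(sum of squares of all entries).
Sum of squares = (-6)^2 + 2^2 + 3^2 + (-4)^2 + (-4)^2 + 0^2 + (-1)^2 + 5^2 + 2^2 + (-1)^2 + 0^2 + (-2)^2 + 1^2 + (-1)^2 + (-4)^2 + 4^2
= 36 + 4 + 9 + 16 + 16 + 0 + 1 + 25 + 4 + 1 + 0 + 4 + 1 + 1 + 16 + 16 = 150
||T||_HS = sqrt(150) = 12.2474

12.2474


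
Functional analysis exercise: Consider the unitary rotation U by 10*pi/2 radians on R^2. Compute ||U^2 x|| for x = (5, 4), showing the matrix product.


U is a rotation by theta = 10*pi/2
U^2 = rotation by 2*theta = 20*pi/2 = 0*pi/2 (mod 2*pi)
cos(0*pi/2) = 1.0000, sin(0*pi/2) = 0.0000
U^2 x = (1.0000 * 5 - 0.0000 * 4, 0.0000 * 5 + 1.0000 * 4)
= (5.0000, 4.0000)
||U^2 x|| = sqrt(5.0000^2 + 4.0000^2) = sqrt(41.0000) = 6.4031

6.4031


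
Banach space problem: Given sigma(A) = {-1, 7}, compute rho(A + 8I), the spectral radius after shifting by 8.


Spectrum of A + 8I = {7, 15}
Spectral radius = max |lambda| over the shifted spectrum
= max(7, 15) = 15

15


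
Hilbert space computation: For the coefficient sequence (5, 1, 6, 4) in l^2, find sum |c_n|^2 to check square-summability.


sum |c_n|^2 = 5^2 + 1^2 + 6^2 + 4^2
= 25 + 1 + 36 + 16
= 78

78


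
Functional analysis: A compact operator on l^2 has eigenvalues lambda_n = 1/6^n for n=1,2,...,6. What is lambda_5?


The eigenvalue formula gives lambda_5 = 1/6^5
= 1/7776
= 1.2860e-04

1.2860e-04


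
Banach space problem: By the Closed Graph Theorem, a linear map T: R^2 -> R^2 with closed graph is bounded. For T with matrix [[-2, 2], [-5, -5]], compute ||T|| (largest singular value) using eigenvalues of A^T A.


A^T A = [[29, 21], [21, 29]]
trace(A^T A) = 58, det(A^T A) = 400
discriminant = 58^2 - 4*400 = 1764
Largest eigenvalue of A^T A = (trace + sqrt(disc))/2 = 50.0000
||T|| = sqrt(50.0000) = 7.0711

7.0711


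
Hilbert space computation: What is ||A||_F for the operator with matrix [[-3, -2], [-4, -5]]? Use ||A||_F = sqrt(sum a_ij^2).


||A||_F^2 = sum a_ij^2
= (-3)^2 + (-2)^2 + (-4)^2 + (-5)^2
= 9 + 4 + 16 + 25 = 54
||A||_F = sqrt(54) = 7.3485

7.3485


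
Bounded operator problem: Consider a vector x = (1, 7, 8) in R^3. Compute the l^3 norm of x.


The l^3 norm = (sum |x_i|^3)^(1/3)
Sum of 3th powers = 1 + 343 + 512 = 856
||x||_3 = (856)^(1/3) = 9.4949

9.4949


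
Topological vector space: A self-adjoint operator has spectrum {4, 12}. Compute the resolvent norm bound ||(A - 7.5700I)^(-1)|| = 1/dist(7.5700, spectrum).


dist(7.5700, {4, 12}) = min(|7.5700 - 4|, |7.5700 - 12|)
= min(3.5700, 4.4300) = 3.5700
Resolvent bound = 1/3.5700 = 0.2801

0.2801


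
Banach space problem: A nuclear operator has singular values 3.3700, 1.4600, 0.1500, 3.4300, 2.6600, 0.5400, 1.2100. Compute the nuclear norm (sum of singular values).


The nuclear norm is the sum of all singular values.
||T||_1 = 3.3700 + 1.4600 + 0.1500 + 3.4300 + 2.6600 + 0.5400 + 1.2100
= 12.8200

12.8200


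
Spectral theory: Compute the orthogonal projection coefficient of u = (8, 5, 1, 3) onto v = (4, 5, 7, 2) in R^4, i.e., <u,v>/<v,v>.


Computing <u,v> = 8*4 + 5*5 + 1*7 + 3*2 = 70
Computing <v,v> = 4^2 + 5^2 + 7^2 + 2^2 = 94
Projection coefficient = 70/94 = 0.7447

0.7447


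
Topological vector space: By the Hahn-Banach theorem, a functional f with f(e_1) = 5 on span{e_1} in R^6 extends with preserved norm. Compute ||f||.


The norm of f is given by ||f|| = sup_{||x||=1} |f(x)|.
On span{e_1}, ||e_1|| = 1, so ||f|| = |f(e_1)| / ||e_1||
= |5| / 1 = 5.0000

5.0000


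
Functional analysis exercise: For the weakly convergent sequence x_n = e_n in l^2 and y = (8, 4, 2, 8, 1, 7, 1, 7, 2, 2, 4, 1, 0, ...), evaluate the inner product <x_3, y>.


x_3 = e_3 is the standard basis vector with 1 in position 3.
<x_3, y> = y_3 = 2
As n -> infinity, <x_n, y> -> 0, confirming weak convergence of (x_n) to 0.

2


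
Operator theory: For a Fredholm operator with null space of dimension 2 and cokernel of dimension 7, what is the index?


The Fredholm index is defined as ind(T) = dim(ker T) - dim(coker T)
= 2 - 7
= -5

-5


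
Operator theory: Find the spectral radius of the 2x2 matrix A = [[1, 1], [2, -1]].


For a 2x2 matrix, eigenvalues satisfy lambda^2 - (trace)*lambda + det = 0
trace = 1 + -1 = 0
det = 1*-1 - 1*2 = -3
discriminant = 0^2 - 4*(-3) = 12
spectral radius = max |eigenvalue| = 1.7321

1.7321


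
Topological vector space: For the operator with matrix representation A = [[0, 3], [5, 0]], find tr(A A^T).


trace(A * A^T) = sum of squares of all entries
= 0^2 + 3^2 + 5^2 + 0^2
= 0 + 9 + 25 + 0
= 34

34


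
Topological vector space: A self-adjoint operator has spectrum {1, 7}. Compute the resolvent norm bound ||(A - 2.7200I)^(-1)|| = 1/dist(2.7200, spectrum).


dist(2.7200, {1, 7}) = min(|2.7200 - 1|, |2.7200 - 7|)
= min(1.7200, 4.2800) = 1.7200
Resolvent bound = 1/1.7200 = 0.5814

0.5814


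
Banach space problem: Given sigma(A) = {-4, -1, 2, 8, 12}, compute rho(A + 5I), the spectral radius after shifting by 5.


Spectrum of A + 5I = {1, 4, 7, 13, 17}
Spectral radius = max |lambda| over the shifted spectrum
= max(1, 4, 7, 13, 17) = 17

17


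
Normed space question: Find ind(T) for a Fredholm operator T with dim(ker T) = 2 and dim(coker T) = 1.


The Fredholm index is defined as ind(T) = dim(ker T) - dim(coker T)
= 2 - 1
= 1

1


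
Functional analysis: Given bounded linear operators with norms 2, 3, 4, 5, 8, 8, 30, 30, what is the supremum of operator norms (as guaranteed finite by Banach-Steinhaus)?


By the Uniform Boundedness Principle, the supremum of norms is finite.
sup_k ||T_k|| = max(2, 3, 4, 5, 8, 8, 30, 30) = 30

30


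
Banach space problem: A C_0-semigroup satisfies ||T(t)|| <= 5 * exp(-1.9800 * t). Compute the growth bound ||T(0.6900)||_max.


||T(0.6900)|| <= 5 * exp(-1.9800 * 0.6900)
= 5 * exp(-1.3662)
= 5 * 0.2551
= 1.2754

1.2754


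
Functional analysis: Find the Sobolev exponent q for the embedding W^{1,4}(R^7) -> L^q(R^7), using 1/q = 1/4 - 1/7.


Using the Sobolev embedding formula: 1/q = 1/p - k/n
1/q = 1/4 - 1/7 = 3/28
q = 1/(3/28) = 28/3 = 9.3333

9.3333


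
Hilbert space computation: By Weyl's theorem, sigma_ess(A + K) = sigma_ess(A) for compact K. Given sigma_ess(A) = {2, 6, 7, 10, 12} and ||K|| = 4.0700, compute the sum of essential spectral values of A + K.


By Weyl's theorem, the essential spectrum is invariant under compact perturbations.
sigma_ess(A + K) = sigma_ess(A) = {2, 6, 7, 10, 12}
Sum = 2 + 6 + 7 + 10 + 12 = 37

37


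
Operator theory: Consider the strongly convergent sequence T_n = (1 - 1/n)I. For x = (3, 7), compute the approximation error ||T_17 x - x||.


T_17 x - x = (1 - 1/17)x - x = -x/17
||x|| = sqrt(58) = 7.6158
||T_17 x - x|| = ||x||/17 = 7.6158/17 = 0.4480

0.4480


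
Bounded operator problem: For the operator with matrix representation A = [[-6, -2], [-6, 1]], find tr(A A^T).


trace(A * A^T) = sum of squares of all entries
= (-6)^2 + (-2)^2 + (-6)^2 + 1^2
= 36 + 4 + 36 + 1
= 77

77


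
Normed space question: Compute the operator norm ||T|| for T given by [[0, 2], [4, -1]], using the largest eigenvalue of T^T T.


A^T A = [[16, -4], [-4, 5]]
trace(A^T A) = 21, det(A^T A) = 64
discriminant = 21^2 - 4*64 = 185
Largest eigenvalue of A^T A = (trace + sqrt(disc))/2 = 17.3007
||T|| = sqrt(17.3007) = 4.1594

4.1594


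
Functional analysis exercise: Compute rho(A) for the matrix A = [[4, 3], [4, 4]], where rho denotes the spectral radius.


For a 2x2 matrix, eigenvalues satisfy lambda^2 - (trace)*lambda + det = 0
trace = 4 + 4 = 8
det = 4*4 - 3*4 = 4
discriminant = 8^2 - 4*(4) = 48
spectral radius = max |eigenvalue| = 7.4641

7.4641


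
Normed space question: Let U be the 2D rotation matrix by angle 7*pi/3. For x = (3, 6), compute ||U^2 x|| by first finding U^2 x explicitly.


U is a rotation by theta = 7*pi/3
U^2 = rotation by 2*theta = 14*pi/3 = 2*pi/3 (mod 2*pi)
cos(2*pi/3) = -0.5000, sin(2*pi/3) = 0.8660
U^2 x = (-0.5000 * 3 - 0.8660 * 6, 0.8660 * 3 + -0.5000 * 6)
= (-6.6962, -0.4019)
||U^2 x|| = sqrt((-6.6962)^2 + (-0.4019)^2) = sqrt(45.0000) = 6.7082

6.7082


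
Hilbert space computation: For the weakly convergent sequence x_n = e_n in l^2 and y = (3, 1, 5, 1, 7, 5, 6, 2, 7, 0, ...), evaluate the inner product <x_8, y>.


x_8 = e_8 is the standard basis vector with 1 in position 8.
<x_8, y> = y_8 = 2
As n -> infinity, <x_n, y> -> 0, confirming weak convergence of (x_n) to 0.

2


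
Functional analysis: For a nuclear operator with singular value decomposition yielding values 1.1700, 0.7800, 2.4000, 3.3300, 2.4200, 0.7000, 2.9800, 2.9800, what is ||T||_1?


The nuclear norm is the sum of all singular values.
||T||_1 = 1.1700 + 0.7800 + 2.4000 + 3.3300 + 2.4200 + 0.7000 + 2.9800 + 2.9800
= 16.7600

16.7600


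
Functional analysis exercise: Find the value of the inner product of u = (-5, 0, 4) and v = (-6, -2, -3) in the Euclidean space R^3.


Computing the standard inner product <u, v> = sum u_i * v_i
= -5*-6 + 0*-2 + 4*-3
= 30 + 0 + -12
= 18

18


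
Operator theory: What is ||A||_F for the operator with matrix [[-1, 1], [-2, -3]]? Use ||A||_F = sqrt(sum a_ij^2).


||A||_F^2 = sum a_ij^2
= (-1)^2 + 1^2 + (-2)^2 + (-3)^2
= 1 + 1 + 4 + 9 = 15
||A||_F = sqrt(15) = 3.8730

3.8730


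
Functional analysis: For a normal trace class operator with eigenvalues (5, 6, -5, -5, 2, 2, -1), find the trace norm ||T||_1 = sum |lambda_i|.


For a normal operator, singular values equal |eigenvalues|.
Trace norm = sum |lambda_i| = 5 + 6 + 5 + 5 + 2 + 2 + 1
= 26

26


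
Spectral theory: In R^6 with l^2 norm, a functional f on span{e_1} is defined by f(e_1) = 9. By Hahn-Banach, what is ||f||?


The norm of f is given by ||f|| = sup_{||x||=1} |f(x)|.
On span{e_1}, ||e_1|| = 1, so ||f|| = |f(e_1)| / ||e_1||
= |9| / 1 = 9.0000

9.0000


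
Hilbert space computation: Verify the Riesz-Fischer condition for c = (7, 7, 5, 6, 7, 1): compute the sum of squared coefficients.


sum |c_n|^2 = 7^2 + 7^2 + 5^2 + 6^2 + 7^2 + 1^2
= 49 + 49 + 25 + 36 + 49 + 1
= 209

209


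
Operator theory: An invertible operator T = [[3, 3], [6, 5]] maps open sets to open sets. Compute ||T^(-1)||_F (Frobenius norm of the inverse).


det(T) = 3*5 - 3*6 = -3
T^(-1) = (1/-3) * [[5, -3], [-6, 3]] = [[-1.6667, 1.0000], [2.0000, -1.0000]]
||T^(-1)||_F^2 = (-1.6667)^2 + 1.0000^2 + 2.0000^2 + (-1.0000)^2 = 8.7778
||T^(-1)||_F = sqrt(8.7778) = 2.9627

2.9627


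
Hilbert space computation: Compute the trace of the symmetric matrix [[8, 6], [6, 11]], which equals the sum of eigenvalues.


For a self-adjoint (symmetric) matrix, the eigenvalues are real.
The sum of eigenvalues equals the trace of the matrix.
trace = 8 + 11 = 19

19


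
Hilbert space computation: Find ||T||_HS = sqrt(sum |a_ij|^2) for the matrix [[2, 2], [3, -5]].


The Hilbert-Schmidt norm is sqrt(sum of squares of all entries).
Sum of squares = 2^2 + 2^2 + 3^2 + (-5)^2
= 4 + 4 + 9 + 25 = 42
||T||_HS = sqrt(42) = 6.4807

6.4807


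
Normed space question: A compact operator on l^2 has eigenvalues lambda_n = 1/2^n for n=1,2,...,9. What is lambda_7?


The eigenvalue formula gives lambda_7 = 1/2^7
= 1/128
= 0.0078

0.0078


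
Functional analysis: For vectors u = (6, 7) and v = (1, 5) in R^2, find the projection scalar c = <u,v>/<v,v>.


Computing <u,v> = 6*1 + 7*5 = 41
Computing <v,v> = 1^2 + 5^2 = 26
Projection coefficient = 41/26 = 1.5769

1.5769


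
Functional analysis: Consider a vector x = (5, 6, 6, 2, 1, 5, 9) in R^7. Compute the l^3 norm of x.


The l^3 norm = (sum |x_i|^3)^(1/3)
Sum of 3th powers = 125 + 216 + 216 + 8 + 1 + 125 + 729 = 1420
||x||_3 = (1420)^(1/3) = 11.2399

11.2399


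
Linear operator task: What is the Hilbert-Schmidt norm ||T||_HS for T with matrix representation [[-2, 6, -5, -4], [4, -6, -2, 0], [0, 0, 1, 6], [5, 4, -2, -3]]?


The Hilbert-Schmidt norm is sqrt(sum of squares of all entries).
Sum of squares = (-2)^2 + 6^2 + (-5)^2 + (-4)^2 + 4^2 + (-6)^2 + (-2)^2 + 0^2 + 0^2 + 0^2 + 1^2 + 6^2 + 5^2 + 4^2 + (-2)^2 + (-3)^2
= 4 + 36 + 25 + 16 + 16 + 36 + 4 + 0 + 0 + 0 + 1 + 36 + 25 + 16 + 4 + 9 = 228
||T||_HS = sqrt(228) = 15.0997

15.0997


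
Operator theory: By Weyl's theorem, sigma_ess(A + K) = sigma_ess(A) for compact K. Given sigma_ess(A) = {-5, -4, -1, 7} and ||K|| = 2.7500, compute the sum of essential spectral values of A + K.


By Weyl's theorem, the essential spectrum is invariant under compact perturbations.
sigma_ess(A + K) = sigma_ess(A) = {-5, -4, -1, 7}
Sum = -5 + -4 + -1 + 7 = -3

-3


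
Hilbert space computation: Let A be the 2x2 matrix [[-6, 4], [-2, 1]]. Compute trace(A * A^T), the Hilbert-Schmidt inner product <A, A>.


trace(A * A^T) = sum of squares of all entries
= (-6)^2 + 4^2 + (-2)^2 + 1^2
= 36 + 16 + 4 + 1
= 57

57


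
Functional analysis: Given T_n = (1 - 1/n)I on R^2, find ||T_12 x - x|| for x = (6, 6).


T_12 x - x = (1 - 1/12)x - x = -x/12
||x|| = sqrt(72) = 8.4853
||T_12 x - x|| = ||x||/12 = 8.4853/12 = 0.7071

0.7071


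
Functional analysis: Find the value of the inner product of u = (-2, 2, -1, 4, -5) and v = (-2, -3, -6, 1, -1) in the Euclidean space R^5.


Computing the standard inner product <u, v> = sum u_i * v_i
= -2*-2 + 2*-3 + -1*-6 + 4*1 + -5*-1
= 4 + -6 + 6 + 4 + 5
= 13

13


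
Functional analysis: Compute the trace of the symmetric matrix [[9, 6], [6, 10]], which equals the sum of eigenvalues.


For a self-adjoint (symmetric) matrix, the eigenvalues are real.
The sum of eigenvalues equals the trace of the matrix.
trace = 9 + 10 = 19

19


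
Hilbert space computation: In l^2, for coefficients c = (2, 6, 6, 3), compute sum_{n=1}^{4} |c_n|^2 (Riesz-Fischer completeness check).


sum |c_n|^2 = 2^2 + 6^2 + 6^2 + 3^2
= 4 + 36 + 36 + 9
= 85

85


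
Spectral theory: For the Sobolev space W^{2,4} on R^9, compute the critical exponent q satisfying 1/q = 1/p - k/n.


Using the Sobolev embedding formula: 1/q = 1/p - k/n
1/q = 1/4 - 2/9 = 1/36
q = 1/(1/36) = 36

36.0000


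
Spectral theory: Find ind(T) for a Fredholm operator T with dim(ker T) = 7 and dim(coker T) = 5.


The Fredholm index is defined as ind(T) = dim(ker T) - dim(coker T)
= 7 - 5
= 2

2


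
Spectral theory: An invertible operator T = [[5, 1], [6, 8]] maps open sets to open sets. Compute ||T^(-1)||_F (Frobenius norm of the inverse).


det(T) = 5*8 - 1*6 = 34
T^(-1) = (1/34) * [[8, -1], [-6, 5]] = [[0.2353, -0.0294], [-0.1765, 0.1471]]
||T^(-1)||_F^2 = 0.2353^2 + (-0.0294)^2 + (-0.1765)^2 + 0.1471^2 = 0.1090
||T^(-1)||_F = sqrt(0.1090) = 0.3301

0.3301


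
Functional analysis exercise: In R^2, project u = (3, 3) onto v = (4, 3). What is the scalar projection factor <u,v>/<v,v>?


Computing <u,v> = 3*4 + 3*3 = 21
Computing <v,v> = 4^2 + 3^2 = 25
Projection coefficient = 21/25 = 0.8400

0.8400


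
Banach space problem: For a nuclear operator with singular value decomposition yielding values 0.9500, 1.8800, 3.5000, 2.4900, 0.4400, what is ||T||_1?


The nuclear norm is the sum of all singular values.
||T||_1 = 0.9500 + 1.8800 + 3.5000 + 2.4900 + 0.4400
= 9.2600

9.2600


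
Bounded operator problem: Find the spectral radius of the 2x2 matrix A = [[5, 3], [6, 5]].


For a 2x2 matrix, eigenvalues satisfy lambda^2 - (trace)*lambda + det = 0
trace = 5 + 5 = 10
det = 5*5 - 3*6 = 7
discriminant = 10^2 - 4*(7) = 72
spectral radius = max |eigenvalue| = 9.2426

9.2426


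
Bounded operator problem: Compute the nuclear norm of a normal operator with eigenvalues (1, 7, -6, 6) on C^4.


For a normal operator, singular values equal |eigenvalues|.
Trace norm = sum |lambda_i| = 1 + 7 + 6 + 6
= 20

20


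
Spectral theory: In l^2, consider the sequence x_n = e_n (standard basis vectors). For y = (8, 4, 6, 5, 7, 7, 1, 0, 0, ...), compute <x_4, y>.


x_4 = e_4 is the standard basis vector with 1 in position 4.
<x_4, y> = y_4 = 5
As n -> infinity, <x_n, y> -> 0, confirming weak convergence of (x_n) to 0.

5


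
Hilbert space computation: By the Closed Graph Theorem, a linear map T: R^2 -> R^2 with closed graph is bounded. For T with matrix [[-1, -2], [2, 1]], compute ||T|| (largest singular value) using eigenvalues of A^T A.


A^T A = [[5, 4], [4, 5]]
trace(A^T A) = 10, det(A^T A) = 9
discriminant = 10^2 - 4*9 = 64
Largest eigenvalue of A^T A = (trace + sqrt(disc))/2 = 9.0000
||T|| = sqrt(9.0000) = 3.0000

3.0000


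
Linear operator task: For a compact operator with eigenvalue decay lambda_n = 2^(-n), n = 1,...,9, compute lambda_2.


The eigenvalue formula gives lambda_2 = 1/2^2
= 1/4
= 0.2500

0.2500


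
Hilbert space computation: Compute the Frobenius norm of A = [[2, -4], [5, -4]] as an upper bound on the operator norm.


||A||_F^2 = sum a_ij^2
= 2^2 + (-4)^2 + 5^2 + (-4)^2
= 4 + 16 + 25 + 16 = 61
||A||_F = sqrt(61) = 7.8102

7.8102


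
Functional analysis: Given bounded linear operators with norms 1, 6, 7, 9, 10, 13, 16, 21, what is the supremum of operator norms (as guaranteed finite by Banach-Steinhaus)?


By the Uniform Boundedness Principle, the supremum of norms is finite.
sup_k ||T_k|| = max(1, 6, 7, 9, 10, 13, 16, 21) = 21

21


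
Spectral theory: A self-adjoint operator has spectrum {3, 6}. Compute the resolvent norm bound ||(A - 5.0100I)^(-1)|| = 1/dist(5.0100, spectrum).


dist(5.0100, {3, 6}) = min(|5.0100 - 3|, |5.0100 - 6|)
= min(2.0100, 0.9900) = 0.9900
Resolvent bound = 1/0.9900 = 1.0101

1.0101


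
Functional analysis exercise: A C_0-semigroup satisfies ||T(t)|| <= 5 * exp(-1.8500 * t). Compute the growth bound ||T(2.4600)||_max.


||T(2.4600)|| <= 5 * exp(-1.8500 * 2.4600)
= 5 * exp(-4.5510)
= 5 * 0.0106
= 0.0528

0.0528


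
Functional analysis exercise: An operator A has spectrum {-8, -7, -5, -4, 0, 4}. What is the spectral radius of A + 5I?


Spectrum of A + 5I = {-3, -2, 0, 1, 5, 9}
Spectral radius = max |lambda| over the shifted spectrum
= max(3, 2, 0, 1, 5, 9) = 9

9


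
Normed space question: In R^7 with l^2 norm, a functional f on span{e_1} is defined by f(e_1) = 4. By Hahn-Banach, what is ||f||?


The norm of f is given by ||f|| = sup_{||x||=1} |f(x)|.
On span{e_1}, ||e_1|| = 1, so ||f|| = |f(e_1)| / ||e_1||
= |4| / 1 = 4.0000

4.0000


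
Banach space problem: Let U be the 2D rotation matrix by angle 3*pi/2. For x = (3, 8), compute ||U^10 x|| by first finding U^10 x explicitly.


U is a rotation by theta = 3*pi/2
U^10 = rotation by 10*theta = 30*pi/2 = 2*pi/2 (mod 2*pi)
cos(2*pi/2) = -1.0000, sin(2*pi/2) = 0.0000
U^10 x = (-1.0000 * 3 - 0.0000 * 8, 0.0000 * 3 + -1.0000 * 8)
= (-3.0000, -8.0000)
||U^10 x|| = sqrt((-3.0000)^2 + (-8.0000)^2) = sqrt(73.0000) = 8.5440

8.5440


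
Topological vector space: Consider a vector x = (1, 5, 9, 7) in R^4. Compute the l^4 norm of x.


The l^4 norm = (sum |x_i|^4)^(1/4)
Sum of 4th powers = 1 + 625 + 6561 + 2401 = 9588
||x||_4 = (9588)^(1/4) = 9.8954

9.8954


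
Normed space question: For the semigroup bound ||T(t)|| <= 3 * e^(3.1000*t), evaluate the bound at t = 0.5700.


||T(0.5700)|| <= 3 * exp(3.1000 * 0.5700)
= 3 * exp(1.7670)
= 3 * 5.8533
= 17.5598

17.5598


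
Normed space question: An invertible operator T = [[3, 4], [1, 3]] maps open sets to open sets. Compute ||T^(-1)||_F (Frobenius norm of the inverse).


det(T) = 3*3 - 4*1 = 5
T^(-1) = (1/5) * [[3, -4], [-1, 3]] = [[0.6000, -0.8000], [-0.2000, 0.6000]]
||T^(-1)||_F^2 = 0.6000^2 + (-0.8000)^2 + (-0.2000)^2 + 0.6000^2 = 1.4000
||T^(-1)||_F = sqrt(1.4000) = 1.1832

1.1832


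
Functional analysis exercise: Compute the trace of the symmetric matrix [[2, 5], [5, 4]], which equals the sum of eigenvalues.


For a self-adjoint (symmetric) matrix, the eigenvalues are real.
The sum of eigenvalues equals the trace of the matrix.
trace = 2 + 4 = 6

6


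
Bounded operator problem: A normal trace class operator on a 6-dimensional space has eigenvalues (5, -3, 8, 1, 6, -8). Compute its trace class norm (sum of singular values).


For a normal operator, singular values equal |eigenvalues|.
Trace norm = sum |lambda_i| = 5 + 3 + 8 + 1 + 6 + 8
= 31

31


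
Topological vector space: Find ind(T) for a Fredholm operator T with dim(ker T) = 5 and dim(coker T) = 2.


The Fredholm index is defined as ind(T) = dim(ker T) - dim(coker T)
= 5 - 2
= 3

3


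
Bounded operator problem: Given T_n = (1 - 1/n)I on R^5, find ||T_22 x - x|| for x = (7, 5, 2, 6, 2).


T_22 x - x = (1 - 1/22)x - x = -x/22
||x|| = sqrt(118) = 10.8628
||T_22 x - x|| = ||x||/22 = 10.8628/22 = 0.4938

0.4938


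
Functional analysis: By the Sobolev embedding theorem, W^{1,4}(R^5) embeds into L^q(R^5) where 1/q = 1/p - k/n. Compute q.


Using the Sobolev embedding formula: 1/q = 1/p - k/n
1/q = 1/4 - 1/5 = 1/20
q = 1/(1/20) = 20

20.0000


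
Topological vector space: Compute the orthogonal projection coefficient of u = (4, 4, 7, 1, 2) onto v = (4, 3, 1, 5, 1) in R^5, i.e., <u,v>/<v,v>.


Computing <u,v> = 4*4 + 4*3 + 7*1 + 1*5 + 2*1 = 42
Computing <v,v> = 4^2 + 3^2 + 1^2 + 5^2 + 1^2 = 52
Projection coefficient = 42/52 = 0.8077

0.8077


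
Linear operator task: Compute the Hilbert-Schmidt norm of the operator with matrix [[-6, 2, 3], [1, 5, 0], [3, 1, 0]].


The Hilbert-Schmidt norm is sqrt(sum of squares of all entries).
Sum of squares = (-6)^2 + 2^2 + 3^2 + 1^2 + 5^2 + 0^2 + 3^2 + 1^2 + 0^2
= 36 + 4 + 9 + 1 + 25 + 0 + 9 + 1 + 0 = 85
||T||_HS = sqrt(85) = 9.2195

9.2195


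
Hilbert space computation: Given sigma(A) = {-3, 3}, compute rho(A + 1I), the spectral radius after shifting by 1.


Spectrum of A + 1I = {-2, 4}
Spectral radius = max |lambda| over the shifted spectrum
= max(2, 4) = 4

4


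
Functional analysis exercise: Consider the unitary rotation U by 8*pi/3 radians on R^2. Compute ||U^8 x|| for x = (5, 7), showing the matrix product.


U is a rotation by theta = 8*pi/3
U^8 = rotation by 8*theta = 64*pi/3 = 4*pi/3 (mod 2*pi)
cos(4*pi/3) = -0.5000, sin(4*pi/3) = -0.8660
U^8 x = (-0.5000 * 5 - -0.8660 * 7, -0.8660 * 5 + -0.5000 * 7)
= (3.5622, -7.8301)
||U^8 x|| = sqrt(3.5622^2 + (-7.8301)^2) = sqrt(74.0000) = 8.6023

8.6023


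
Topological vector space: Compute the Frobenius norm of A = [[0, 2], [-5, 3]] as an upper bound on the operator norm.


||A||_F^2 = sum a_ij^2
= 0^2 + 2^2 + (-5)^2 + 3^2
= 0 + 4 + 25 + 9 = 38
||A||_F = sqrt(38) = 6.1644

6.1644


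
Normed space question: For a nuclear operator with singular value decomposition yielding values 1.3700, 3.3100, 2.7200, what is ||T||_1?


The nuclear norm is the sum of all singular values.
||T||_1 = 1.3700 + 3.3100 + 2.7200
= 7.4000

7.4000


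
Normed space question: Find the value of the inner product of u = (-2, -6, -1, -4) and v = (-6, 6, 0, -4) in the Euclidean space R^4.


Computing the standard inner product <u, v> = sum u_i * v_i
= -2*-6 + -6*6 + -1*0 + -4*-4
= 12 + -36 + 0 + 16
= -8

-8


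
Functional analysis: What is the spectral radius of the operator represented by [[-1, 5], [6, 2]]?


For a 2x2 matrix, eigenvalues satisfy lambda^2 - (trace)*lambda + det = 0
trace = -1 + 2 = 1
det = -1*2 - 5*6 = -32
discriminant = 1^2 - 4*(-32) = 129
spectral radius = max |eigenvalue| = 6.1789

6.1789


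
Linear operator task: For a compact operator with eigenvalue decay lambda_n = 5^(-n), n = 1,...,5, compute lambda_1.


The eigenvalue formula gives lambda_1 = 1/5^1
= 1/5
= 0.2000

0.2000


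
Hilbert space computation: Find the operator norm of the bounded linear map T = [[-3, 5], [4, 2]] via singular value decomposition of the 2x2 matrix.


A^T A = [[25, -7], [-7, 29]]
trace(A^T A) = 54, det(A^T A) = 676
discriminant = 54^2 - 4*676 = 212
Largest eigenvalue of A^T A = (trace + sqrt(disc))/2 = 34.2801
||T|| = sqrt(34.2801) = 5.8549

5.8549


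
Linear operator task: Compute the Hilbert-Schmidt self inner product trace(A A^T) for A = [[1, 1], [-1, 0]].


trace(A * A^T) = sum of squares of all entries
= 1^2 + 1^2 + (-1)^2 + 0^2
= 1 + 1 + 1 + 0
= 3

3


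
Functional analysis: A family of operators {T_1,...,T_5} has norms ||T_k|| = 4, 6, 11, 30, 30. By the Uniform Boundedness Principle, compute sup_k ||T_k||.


By the Uniform Boundedness Principle, the supremum of norms is finite.
sup_k ||T_k|| = max(4, 6, 11, 30, 30) = 30

30
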